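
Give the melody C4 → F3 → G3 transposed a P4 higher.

F4 Bb3 C4

C4 up a perfect fourth is F4.
F3 up a perfect fourth is Bb3.
G3 up a perfect fourth is C4.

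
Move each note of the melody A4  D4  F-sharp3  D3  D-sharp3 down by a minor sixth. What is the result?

A minor sixth down from A4 gives C#4.
D4 down a minor sixth is F#3.
F#3 down a minor sixth is A#2.
A minor sixth down from D3 gives F#2.
D#3 down a minor sixth is F##2.

C#4 F#3 A#2 F#2 F##2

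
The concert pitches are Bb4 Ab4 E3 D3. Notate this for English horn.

The English horn sounds a perfect fifth below written, so the written part must be a perfect fifth above concert — transpose each note up.
Bb4 → F5
Ab4 → Eb5
E3 → B3
D3 → A3

F5 Eb5 B3 A3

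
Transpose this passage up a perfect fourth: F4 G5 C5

F4: a fourth up reaches B, and 5 semitones makes it Bb4.
A perfect fourth up from G5 gives C6.
C5 up a perfect fourth is F5.

Bb4 C6 F5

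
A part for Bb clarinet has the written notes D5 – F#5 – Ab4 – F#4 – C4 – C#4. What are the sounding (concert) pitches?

Written C4 on the Bb clarinet sounds as Bb3, a major second lower; apply that shift to every note.
D5 becomes C5
F#5 becomes E5
Ab4 becomes Gb4
F#4 becomes E4
C4 becomes Bb3
C#4 becomes B3

C5 E5 Gb4 E4 Bb3 B3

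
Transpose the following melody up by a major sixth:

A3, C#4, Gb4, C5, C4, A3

A major sixth up from A3 gives F#4.
C#4 up a major sixth is A#4.
Gb4: a sixth up reaches E, and 9 semitones makes it Eb5.
C5 up a major sixth is A5.
C4: a sixth up reaches A, and 9 semitones makes it A4.
A major sixth up from A3 gives F#4.

F#4 A#4 Eb5 A5 A4 F#4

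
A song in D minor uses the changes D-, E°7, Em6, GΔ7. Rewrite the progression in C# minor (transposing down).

D minor down to C# minor is a minor second; each chord root moves by that interval while the quality stays the same.
D-: root D down a minor second → C#, giving C#-.
E°7: root E down a minor second → D#, giving D#°7.
Em6: root E down a minor second → D#, giving D#m6.
GΔ7: root G down a minor second → F#, giving F#Δ7.

C#- D#°7 D#m6 F#Δ7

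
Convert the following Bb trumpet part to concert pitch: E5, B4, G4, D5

The Bb trumpet sounds a major second below written, so transpose each written note down a major second.
E5 to D5
B4 to A4
G4 to F4
D5 to C5

D5 A4 F4 C5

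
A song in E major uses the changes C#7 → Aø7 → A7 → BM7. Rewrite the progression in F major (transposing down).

D7 Bbø7 Bb7 CM7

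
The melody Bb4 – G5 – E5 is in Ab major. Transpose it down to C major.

From Ab down to C is a minor sixth; apply that to each pitch.
Bb4 to D4
G5 to B4
E5 to G#4

D4 B4 G#4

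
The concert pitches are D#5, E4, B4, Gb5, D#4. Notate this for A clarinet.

F#5 G4 D5 Bbb5 F#4

Written C4 sounds as A3 on the A clarinet, so concert pitches are written a minor third up.
D#5 gives F#5
E4 gives G4
B4 gives D5
Gb5 gives Bbb5
D#4 gives F#4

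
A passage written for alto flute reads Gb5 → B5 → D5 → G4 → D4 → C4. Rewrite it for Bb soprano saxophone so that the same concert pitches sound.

First find concert pitch: the alto flute sounds a perfect fourth below written, so Gb5 B5 D5 G4 D4 C4 sounds Db5 F#5 A4 D4 A3 G3.
Then write for Bb soprano saxophone: it sounds a major second below written, so the part must be a major second above concert.
Db5 → Eb5
F#5 → G#5
A4 → B4
D4 → E4
A3 → B3
G3 → A3

Eb5 G#5 B4 E4 B3 A3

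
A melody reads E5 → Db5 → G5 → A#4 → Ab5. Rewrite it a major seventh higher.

D#6 C6 F#6 G##5 G6

E5 becomes D#6
Db5 becomes C6
G5 becomes F#6
A#4 becomes G##5
Ab5 becomes G6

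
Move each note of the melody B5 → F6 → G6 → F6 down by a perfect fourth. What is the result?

F#5 C6 D6 C6

A perfect fourth down from B5 gives F#5.
F6: a fourth down reaches C, and 5 semitones makes it C6.
G6 down a perfect fourth is D6.
F6 down a perfect fourth is C6.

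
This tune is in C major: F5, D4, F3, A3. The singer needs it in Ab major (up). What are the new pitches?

Db6 Bb4 Db4 F4

From C up to Ab is a minor sixth; apply that to each pitch.
F5 to Db6
D4 to Bb4
F3 to Db4
A3 to F4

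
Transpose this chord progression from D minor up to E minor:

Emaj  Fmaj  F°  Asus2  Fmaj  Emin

D minor up to E minor is a major second; each chord root moves by that interval while the quality stays the same.
Emaj: root E up a major second → F#, giving F#maj.
Fmaj: root F up a major second → G, giving Gmaj.
F°: root F up a major second → G, giving G°.
Asus2: root A up a major second → B, giving Bsus2.
Fmaj: root F up a major second → G, giving Gmaj.
Emin: root E up a major second → F#, giving F#min.

F#maj Gmaj G° Bsus2 Gmaj F#min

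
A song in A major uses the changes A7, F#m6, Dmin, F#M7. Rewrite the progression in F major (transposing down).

F7 Dm6 Bbmin DM7

A major down to F major is a major third; each chord root moves by that interval while the quality stays the same.
A7: root A down a major third → F, giving F7.
F#m6: root F# down a major third → D, giving Dm6.
Dmin: root D down a major third → Bb, giving Bbmin.
F#M7: root F# down a major third → D, giving DM7.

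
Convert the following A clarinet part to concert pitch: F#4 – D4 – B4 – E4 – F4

The A clarinet sounds a minor third below written, so transpose each written note down a minor third.
F#4 to D#4
D4 to B3
B4 to G#4
E4 to C#4
F4 to D4

D#4 B3 G#4 C#4 D4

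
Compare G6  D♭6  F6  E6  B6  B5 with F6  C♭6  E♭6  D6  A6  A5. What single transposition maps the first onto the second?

From G6 to F6 is 2 letter names — a second of some quality.
F6 to G6 is 2 semitones, which makes it a major second; the second version is lower, so the direction is down.
Checking another pair — B5 → A5 — gives the same interval.

down a major second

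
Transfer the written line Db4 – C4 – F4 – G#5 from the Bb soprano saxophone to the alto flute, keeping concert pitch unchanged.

Fb4 Eb4 Ab4 B5

First find concert pitch: the Bb soprano saxophone sounds a major second below written, so Db4 C4 F4 G#5 sounds Cb4 Bb3 Eb4 F#5.
Then write for alto flute: it sounds a perfect fourth below written, so the part must be a perfect fourth above concert.
Cb4 → Fb4
Bb3 → Eb4
Eb4 → Ab4
F#5 → B5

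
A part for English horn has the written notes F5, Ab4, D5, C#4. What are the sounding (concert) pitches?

Written C4 on the English horn sounds as F3, a perfect fifth lower; apply that shift to every note.
F5 → Bb4
Ab4 → Db4
D5 → G4
C#4 → F#3

Bb4 Db4 G4 F#3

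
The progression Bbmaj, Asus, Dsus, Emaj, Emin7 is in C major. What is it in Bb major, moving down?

Abmaj Gsus Csus Dmaj Dmin7

C major down to Bb major is a major second; each chord root moves by that interval while the quality stays the same.
Bbmaj: root Bb down a major second → Ab, giving Abmaj.
Asus: root A down a major second → G, giving Gsus.
Dsus: root D down a major second → C, giving Csus.
Emaj: root E down a major second → D, giving Dmaj.
Emin7: root E down a major second → D, giving Dmin7.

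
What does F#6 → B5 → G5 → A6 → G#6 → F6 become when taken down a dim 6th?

A##5 D##5 B#4 C##6 B##5 A#5

F#6: a sixth down reaches A, and 7 semitones makes it A##5.
A diminished sixth down from B5 gives D##5.
G5: a sixth down reaches B, and 7 semitones makes it B#4.
A6 down a diminished sixth is C##6.
G#6: a sixth down reaches B, and 7 semitones makes it B##5.
F6: a sixth down reaches A, and 7 semitones makes it A#5.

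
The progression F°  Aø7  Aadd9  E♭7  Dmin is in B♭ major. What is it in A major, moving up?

B♭ major up to A major is a major seventh; each chord root moves by that interval while the quality stays the same.
F°: root F up a major seventh → E, giving E°.
Aø7: root A up a major seventh → G#, giving G#ø7.
Aadd9: root A up a major seventh → G#, giving G#add9.
E♭7: root E♭ up a major seventh → D, giving D7.
Dmin: root D up a major seventh → C#, giving C#min.

E° G#ø7 G#add9 D7 C#min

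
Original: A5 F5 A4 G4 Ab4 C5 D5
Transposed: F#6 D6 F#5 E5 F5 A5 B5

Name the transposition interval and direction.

up a major sixth

Take the first pair: A5 → F#6. A to F spans 6 letter names, so the interval is some kind of sixth.
A5 to F#6 is 9 semitones, which makes it a major sixth; the second version is higher, so the direction is up.
Checking another pair — D5 → B5 — gives the same interval.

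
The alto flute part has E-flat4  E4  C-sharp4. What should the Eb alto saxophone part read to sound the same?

G4 G#4 E#4

First find concert pitch: the alto flute sounds a perfect fourth below written, so E-flat4 E4 C-sharp4 sounds Bb3 B3 G#3.
Then write for Eb alto saxophone: it sounds a major sixth below written, so the part must be a major sixth above concert.
Bb3 → G4
B3 → G#4
G#3 → E#4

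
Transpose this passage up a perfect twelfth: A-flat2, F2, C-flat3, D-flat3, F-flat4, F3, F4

Ab2 to Eb4
F2 to C4
Cb3 to Gb4
Db3 to Ab4
Fb4 to Cb6
F3 to C5
F4 to C6

Eb4 C4 Gb4 Ab4 Cb6 C5 C6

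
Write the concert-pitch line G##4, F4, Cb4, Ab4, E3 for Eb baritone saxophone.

Written C4 sounds as Eb2 on the Eb baritone saxophone, so concert pitches are written a major thirteenth up.
G##4 → E##6
F4 → D6
Cb4 → Ab5
Ab4 → F6
E3 → C#5

E##6 D6 Ab5 F6 C#5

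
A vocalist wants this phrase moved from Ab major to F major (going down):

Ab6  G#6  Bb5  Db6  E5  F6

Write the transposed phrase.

From Ab down to F is a minor third; apply that to each pitch.
Ab6 → F6
G#6 → E#6
Bb5 → G5
Db6 → Bb5
E5 → C#5
F6 → D6

F6 E#6 G5 Bb5 C#5 D6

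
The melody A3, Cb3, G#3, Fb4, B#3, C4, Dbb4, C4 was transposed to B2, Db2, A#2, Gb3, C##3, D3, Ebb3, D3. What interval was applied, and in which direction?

Take the first pair: A3 → B2. A to B spans 7 letter names, so the interval is some kind of seventh.
B2 to A3 is 10 semitones, which makes it a minor seventh; the second version is lower, so the direction is down.
Checking another pair — C4 → D3 — gives the same interval.

down a minor seventh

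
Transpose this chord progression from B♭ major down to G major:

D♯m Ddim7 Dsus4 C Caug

B#m Bdim7 Bsus4 A Aaug

B♭ major down to G major is a minor third; each chord root moves by that interval while the quality stays the same.
D♯m: root D♯ down a minor third → B#, giving B#m.
Ddim7: root D down a minor third → B, giving Bdim7.
Dsus4: root D down a minor third → B, giving Bsus4.
C: root C down a minor third → A, giving A.
Caug: root C down a minor third → A, giving Aaug.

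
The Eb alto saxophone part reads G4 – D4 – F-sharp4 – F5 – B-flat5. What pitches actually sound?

Bb3 F3 A3 Ab4 Db5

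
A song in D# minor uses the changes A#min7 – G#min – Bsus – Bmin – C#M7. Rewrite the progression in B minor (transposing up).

F#min7 Emin Gsus Gmin AM7

D# minor up to B minor is a minor sixth; each chord root moves by that interval while the quality stays the same.
A#min7: root A# up a minor sixth → F#, giving F#min7.
G#min: root G# up a minor sixth → E, giving Emin.
Bsus: root B up a minor sixth → G, giving Gsus.
Bmin: root B up a minor sixth → G, giving Gmin.
C#M7: root C# up a minor sixth → A, giving AM7.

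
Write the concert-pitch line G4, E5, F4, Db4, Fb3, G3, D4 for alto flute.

The alto flute sounds a perfect fourth below written, so the written part must be a perfect fourth above concert — transpose each note up.
G4 → C5
E5 → A5
F4 → Bb4
Db4 → Gb4
Fb3 → Bbb3
G3 → C4
D4 → G4

C5 A5 Bb4 Gb4 Bbb3 C4 G4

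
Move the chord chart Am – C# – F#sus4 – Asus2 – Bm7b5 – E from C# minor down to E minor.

Cm E Asus4 Csus2 Dm7b5 G

C# minor down to E minor is a major sixth; each chord root moves by that interval while the quality stays the same.
Am: root A down a major sixth → C, giving Cm.
C#: root C# down a major sixth → E, giving E.
F#sus4: root F# down a major sixth → A, giving Asus4.
Asus2: root A down a major sixth → C, giving Csus2.
Bm7b5: root B down a major sixth → D, giving Dm7b5.
E: root E down a major sixth → G, giving G.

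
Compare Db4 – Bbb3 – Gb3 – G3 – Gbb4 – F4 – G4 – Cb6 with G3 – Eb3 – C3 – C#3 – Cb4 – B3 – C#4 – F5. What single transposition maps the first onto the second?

down a diminished fifth

From Db4 to G3 is 5 letter names — a fifth of some quality.
G3 to Db4 is 6 semitones, which makes it a diminished fifth; the second version is lower, so the direction is down.
Checking another pair — Cb6 → F5 — gives the same interval.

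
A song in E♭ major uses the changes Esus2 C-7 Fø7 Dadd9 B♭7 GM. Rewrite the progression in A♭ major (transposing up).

E♭ major up to A♭ major is a perfect fourth; each chord root moves by that interval while the quality stays the same.
Esus2: root E up a perfect fourth → A, giving Asus2.
C-7: root C up a perfect fourth → F, giving F-7.
Fø7: root F up a perfect fourth → Bb, giving Bbø7.
Dadd9: root D up a perfect fourth → G, giving Gadd9.
B♭7: root B♭ up a perfect fourth → Eb, giving Eb7.
GM: root G up a perfect fourth → C, giving CM.

Asus2 F-7 Bbø7 Gadd9 Eb7 CM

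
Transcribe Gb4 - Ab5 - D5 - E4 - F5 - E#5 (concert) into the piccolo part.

The piccolo sounds a perfect octave above written, so the written part must be a perfect octave below concert — transpose each note down.
Gb4 gives Gb3
Ab5 gives Ab4
D5 gives D4
E4 gives E3
F5 gives F4
E#5 gives E#4

Gb3 Ab4 D4 E3 F4 E#4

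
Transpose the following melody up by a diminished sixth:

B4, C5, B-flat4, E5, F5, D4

B4 → Gb5
C5 → Abb5
Bb4 → Gbb5
E5 → Cb6
F5 → Dbb6
D4 → Bbb4

Gb5 Abb5 Gbb5 Cb6 Dbb6 Bbb4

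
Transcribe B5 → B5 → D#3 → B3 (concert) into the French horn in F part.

Written C4 sounds as F3 on the French horn in F, so concert pitches are written a perfect fifth up.
B5 becomes F#6
B5 becomes F#6
D#3 becomes A#3
B3 becomes F#4

F#6 F#6 A#3 F#4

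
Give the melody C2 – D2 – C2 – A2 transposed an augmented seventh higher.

C2 gives B#2
D2 gives C##3
C2 gives B#2
A2 gives G##3

B#2 C##3 B#2 G##3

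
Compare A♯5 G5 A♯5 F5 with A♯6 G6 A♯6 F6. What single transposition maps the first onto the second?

up a perfect octave

From A#5 to A#6 is 8 letter names — an octave of some quality.
A#5 to A#6 is 12 semitones, which makes it a perfect octave; the second version is higher, so the direction is up.
Checking another pair — F5 → F6 — gives the same interval.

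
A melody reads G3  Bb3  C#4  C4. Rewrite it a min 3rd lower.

G3: a third down reaches E, and 3 semitones makes it E3.
A minor third down from Bb3 gives G3.
C#4: a third down reaches A, and 3 semitones makes it A#3.
C4 down a minor third is A3.

E3 G3 A#3 A3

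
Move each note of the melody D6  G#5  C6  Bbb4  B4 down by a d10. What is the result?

B#4 E##4 A#4 G3 G##3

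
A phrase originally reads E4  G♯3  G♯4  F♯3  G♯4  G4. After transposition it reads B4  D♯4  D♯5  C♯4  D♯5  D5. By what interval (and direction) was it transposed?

up a perfect fifth

Take the first pair: E4 → B4. E to B spans 5 letter names, so the interval is some kind of fifth.
E4 to B4 is 7 semitones, which makes it a perfect fifth; the second version is higher, so the direction is up.
Checking another pair — G4 → D5 — gives the same interval.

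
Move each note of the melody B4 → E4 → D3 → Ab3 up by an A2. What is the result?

C##5 F##4 E#3 B3

B4 up an augmented second is C##5.
An augmented second up from E4 gives F##4.
D3: a second up reaches E, and 3 semitones makes it E#3.
An augmented second up from Ab3 gives B3.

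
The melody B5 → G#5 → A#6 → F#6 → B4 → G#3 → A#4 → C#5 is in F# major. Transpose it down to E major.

A5 F#5 G#6 E6 A4 F#3 G#4 B4

F# major to E major down is a major second, so every note moves down by that interval.
B5 becomes A5
G#5 becomes F#5
A#6 becomes G#6
F#6 becomes E6
B4 becomes A4
G#3 becomes F#3
A#4 becomes G#4
C#5 becomes B4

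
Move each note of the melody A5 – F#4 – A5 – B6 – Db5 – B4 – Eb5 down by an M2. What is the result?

G5 E4 G5 A6 Cb5 A4 Db5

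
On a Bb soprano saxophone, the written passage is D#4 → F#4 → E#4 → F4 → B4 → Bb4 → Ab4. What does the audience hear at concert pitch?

Written C4 on the Bb soprano saxophone sounds as Bb3, a major second lower; apply that shift to every note.
D#4 -> C#4
F#4 -> E4
E#4 -> D#4
F4 -> Eb4
B4 -> A4
Bb4 -> Ab4
Ab4 -> Gb4

C#4 E4 D#4 Eb4 A4 Ab4 Gb4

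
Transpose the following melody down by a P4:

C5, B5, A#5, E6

C5 down a perfect fourth is G4.
B5 down a perfect fourth is F#5.
A#5 down a perfect fourth is E#5.
E6: a fourth down reaches B, and 5 semitones makes it B5.

G4 F#5 E#5 B5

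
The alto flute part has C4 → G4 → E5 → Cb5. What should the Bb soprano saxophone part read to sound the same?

First find concert pitch: the alto flute sounds a perfect fourth below written, so C4 G4 E5 Cb5 sounds G3 D4 B4 Gb4.
Then write for Bb soprano saxophone: it sounds a major second below written, so the part must be a major second above concert.
G3 → A3
D4 → E4
B4 → C#5
Gb4 → Ab4

A3 E4 C#5 Ab4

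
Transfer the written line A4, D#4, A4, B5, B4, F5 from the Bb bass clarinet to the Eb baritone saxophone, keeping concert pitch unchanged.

E5 A#4 E5 F#6 F#5 C6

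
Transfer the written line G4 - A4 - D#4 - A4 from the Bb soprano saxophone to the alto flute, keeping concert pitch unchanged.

First find concert pitch: the Bb soprano saxophone sounds a major second below written, so G4 A4 D#4 A4 sounds F4 G4 C#4 G4.
Then write for alto flute: it sounds a perfect fourth below written, so the part must be a perfect fourth above concert.
F4 → Bb4
G4 → C5
C#4 → F#4
G4 → C5

Bb4 C5 F#4 C5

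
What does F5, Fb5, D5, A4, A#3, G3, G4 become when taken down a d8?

F#4 F4 D#4 A#3 A##2 G#2 G#3

A diminished octave down from F5 gives F#4.
A diminished octave down from Fb5 gives F4.
D5 down a diminished octave is D#4.
A diminished octave down from A4 gives A#3.
A diminished octave down from A#3 gives A##2.
G3 down a diminished octave is G#2.
G4 down a diminished octave is G#3.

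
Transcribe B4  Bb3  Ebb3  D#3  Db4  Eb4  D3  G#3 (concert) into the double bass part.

The double bass sounds a perfect octave below written, so the written part must be a perfect octave above concert — transpose each note up.
B4 → B5
Bb3 → Bb4
Ebb3 → Ebb4
D#3 → D#4
Db4 → Db5
Eb4 → Eb5
D3 → D4
G#3 → G#4

B5 Bb4 Ebb4 D#4 Db5 Eb5 D4 G#4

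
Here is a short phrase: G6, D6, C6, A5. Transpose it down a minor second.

F#6 C#6 B5 G#5

G6 → F#6
D6 → C#6
C6 → B5
A5 → G#5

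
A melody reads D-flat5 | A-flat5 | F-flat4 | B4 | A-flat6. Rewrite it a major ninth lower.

Cb4 Gb4 Ebb3 A3 Gb5

Db5 -> Cb4
Ab5 -> Gb4
Fb4 -> Ebb3
B4 -> A3
Ab6 -> Gb5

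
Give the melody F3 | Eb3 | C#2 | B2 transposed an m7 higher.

A minor seventh up from F3 gives Eb4.
A minor seventh up from Eb3 gives Db4.
C#2: a seventh up reaches B, and 10 semitones makes it B2.
A minor seventh up from B2 gives A3.

Eb4 Db4 B2 A3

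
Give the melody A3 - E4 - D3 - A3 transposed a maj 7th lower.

Bb2 F3 Eb2 Bb2

A3 -> Bb2
E4 -> F3
D3 -> Eb2
A3 -> Bb2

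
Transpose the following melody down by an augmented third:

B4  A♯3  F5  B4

Gb4 F3 Dbb5 Gb4

B4: a third down reaches G, and 5 semitones makes it Gb4.
A#3: a third down reaches F, and 5 semitones makes it F3.
F5: a third down reaches D, and 5 semitones makes it Dbb5.
An augmented third down from B4 gives Gb4.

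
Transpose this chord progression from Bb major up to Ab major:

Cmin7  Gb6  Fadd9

Bbmin7 Fb6 Ebadd9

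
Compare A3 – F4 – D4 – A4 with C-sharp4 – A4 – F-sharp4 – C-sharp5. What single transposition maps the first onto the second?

From A3 to C#4 is 3 letter names — a third of some quality.
A3 to C#4 is 4 semitones, which makes it a major third; the second version is higher, so the direction is up.
Checking another pair — A4 → C#5 — gives the same interval.

up a major third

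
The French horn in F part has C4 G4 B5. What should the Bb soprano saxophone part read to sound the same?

First find concert pitch: the French horn in F sounds a perfect fifth below written, so C4 G4 B5 sounds F3 C4 E5.
Then write for Bb soprano saxophone: it sounds a major second below written, so the part must be a major second above concert.
F3 → G3
C4 → D4
E5 → F#5

G3 D4 F#5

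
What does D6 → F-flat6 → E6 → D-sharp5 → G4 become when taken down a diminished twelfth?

D6 down a diminished twelfth is G#4.
Fb6: a twelfth down reaches B, and 18 semitones makes it Bb4.
E6: a twelfth down reaches A, and 18 semitones makes it A#4.
D#5 down a diminished twelfth is G##3.
G4 down a diminished twelfth is C#3.

G#4 Bb4 A#4 G##3 C#3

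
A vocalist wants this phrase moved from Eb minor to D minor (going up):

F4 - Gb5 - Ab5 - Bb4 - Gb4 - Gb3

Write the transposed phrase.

E5 F6 G6 A5 F5 F4

From Eb up to D is a major seventh; apply that to each pitch.
F4 becomes E5
Gb5 becomes F6
Ab5 becomes G6
Bb4 becomes A5
Gb4 becomes F5
Gb3 becomes F4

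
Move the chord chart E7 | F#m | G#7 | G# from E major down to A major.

A7 Bm C#7 C#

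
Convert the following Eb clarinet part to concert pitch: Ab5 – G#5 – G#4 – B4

Written C4 on the Eb clarinet sounds as Eb4, a minor third higher; apply that shift to every note.
Ab5 → Cb6
G#5 → B5
G#4 → B4
B4 → D5

Cb6 B5 B4 D5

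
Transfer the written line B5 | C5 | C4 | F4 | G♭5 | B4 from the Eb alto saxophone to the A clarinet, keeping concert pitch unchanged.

F5 Gb4 Gb3 Cb4 Dbb5 F4

First find concert pitch: the Eb alto saxophone sounds a major sixth below written, so B5 C5 C4 F4 G♭5 B4 sounds D5 Eb4 Eb3 Ab3 Bbb4 D4.
Then write for A clarinet: it sounds a minor third below written, so the part must be a minor third above concert.
D5 → F5
Eb4 → Gb4
Eb3 → Gb3
Ab3 → Cb4
Bbb4 → Dbb5
D4 → F4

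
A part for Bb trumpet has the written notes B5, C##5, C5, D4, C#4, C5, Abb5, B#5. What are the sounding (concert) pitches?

The Bb trumpet sounds a major second below written, so transpose each written note down a major second.
B5 -> A5
C##5 -> B#4
C5 -> Bb4
D4 -> C4
C#4 -> B3
C5 -> Bb4
Abb5 -> Gbb5
B#5 -> A#5

A5 B#4 Bb4 C4 B3 Bb4 Gbb5 A#5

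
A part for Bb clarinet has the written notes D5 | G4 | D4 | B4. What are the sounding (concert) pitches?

The Bb clarinet sounds a major second below written, so transpose each written note down a major second.
D5 becomes C5
G4 becomes F4
D4 becomes C4
B4 becomes A4

C5 F4 C4 A4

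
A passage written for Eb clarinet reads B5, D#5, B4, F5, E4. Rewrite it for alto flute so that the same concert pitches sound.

G6 B5 G5 Db6 C5

First find concert pitch: the Eb clarinet sounds a minor third above written, so B5 D#5 B4 F5 E4 sounds D6 F#5 D5 Ab5 G4.
Then write for alto flute: it sounds a perfect fourth below written, so the part must be a perfect fourth above concert.
D6 → G6
F#5 → B5
D5 → G5
Ab5 → Db6
G4 → C5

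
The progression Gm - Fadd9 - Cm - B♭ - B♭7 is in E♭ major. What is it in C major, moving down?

Em Dadd9 Am G G7

E♭ major down to C major is a minor third; each chord root moves by that interval while the quality stays the same.
Gm: root G down a minor third → E, giving Em.
Fadd9: root F down a minor third → D, giving Dadd9.
Cm: root C down a minor third → A, giving Am.
B♭: root B♭ down a minor third → G, giving G.
B♭7: root B♭ down a minor third → G, giving G7.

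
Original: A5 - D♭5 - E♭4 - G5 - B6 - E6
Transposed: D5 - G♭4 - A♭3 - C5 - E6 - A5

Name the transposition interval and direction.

down a perfect fifth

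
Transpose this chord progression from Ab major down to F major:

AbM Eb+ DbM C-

Ab major down to F major is a minor third; each chord root moves by that interval while the quality stays the same.
AbM: root Ab down a minor third → F, giving FM.
Eb+: root Eb down a minor third → C, giving C+.
DbM: root Db down a minor third → Bb, giving BbM.
C-: root C down a minor third → A, giving A-.

FM C+ BbM A-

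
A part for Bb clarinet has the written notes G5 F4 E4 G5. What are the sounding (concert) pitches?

F5 Eb4 D4 F5

Written C4 on the Bb clarinet sounds as Bb3, a major second lower; apply that shift to every note.
G5 to F5
F4 to Eb4
E4 to D4
G5 to F5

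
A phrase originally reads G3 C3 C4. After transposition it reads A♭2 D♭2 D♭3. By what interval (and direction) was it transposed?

From G3 to Ab2 is 7 letter names — a seventh of some quality.
Ab2 to G3 is 11 semitones, which makes it a major seventh; the second version is lower, so the direction is down.
Checking another pair — C4 → Db3 — gives the same interval.

down a major seventh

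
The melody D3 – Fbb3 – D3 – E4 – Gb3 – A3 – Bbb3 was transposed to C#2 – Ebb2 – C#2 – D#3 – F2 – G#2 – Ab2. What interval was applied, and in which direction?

down a minor ninth

From D3 to C#2 is 9 letter names — a ninth of some quality.
C#2 to D3 is 13 semitones, which makes it a minor ninth; the second version is lower, so the direction is down.
Checking another pair — Bbb3 → Ab2 — gives the same interval.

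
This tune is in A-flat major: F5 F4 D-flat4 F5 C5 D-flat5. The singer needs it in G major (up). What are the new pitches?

E6 E5 C5 E6 B5 C6

From A-flat up to G is a major seventh; apply that to each pitch.
F5 -> E6
F4 -> E5
Db4 -> C5
F5 -> E6
C5 -> B5
Db5 -> C6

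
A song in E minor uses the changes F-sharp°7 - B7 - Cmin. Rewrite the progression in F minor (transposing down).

E minor down to F minor is a major seventh; each chord root moves by that interval while the quality stays the same.
F-sharp°7: root F-sharp down a major seventh → G, giving G°7.
B7: root B down a major seventh → C, giving C7.
Cmin: root C down a major seventh → Db, giving Dbmin.

G°7 C7 Dbmin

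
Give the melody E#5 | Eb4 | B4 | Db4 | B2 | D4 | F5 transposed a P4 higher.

E#5 gives A#5
Eb4 gives Ab4
B4 gives E5
Db4 gives Gb4
B2 gives E3
D4 gives G4
F5 gives Bb5

A#5 Ab4 E5 Gb4 E3 G4 Bb5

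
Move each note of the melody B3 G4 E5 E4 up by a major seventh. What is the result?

A#4 F#5 D#6 D#5

B3: a seventh up reaches A, and 11 semitones makes it A#4.
A major seventh up from G4 gives F#5.
A major seventh up from E5 gives D#6.
E4: a seventh up reaches D, and 11 semitones makes it D#5.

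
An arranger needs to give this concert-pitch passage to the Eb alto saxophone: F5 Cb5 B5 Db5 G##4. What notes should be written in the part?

D6 Ab5 G#6 Bb5 E##5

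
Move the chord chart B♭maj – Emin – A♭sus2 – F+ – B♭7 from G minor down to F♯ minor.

Amaj D#min Gsus2 E+ A7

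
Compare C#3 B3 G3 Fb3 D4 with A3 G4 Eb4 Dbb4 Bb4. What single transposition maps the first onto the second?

Take the first pair: C#3 → A3. C to A spans 6 letter names, so the interval is some kind of sixth.
C#3 to A3 is 8 semitones, which makes it a minor sixth; the second version is higher, so the direction is up.
Checking another pair — D4 → Bb4 — gives the same interval.

up a minor sixth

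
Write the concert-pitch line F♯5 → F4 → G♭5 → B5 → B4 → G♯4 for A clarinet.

The A clarinet sounds a minor third below written, so the written part must be a minor third above concert — transpose each note up.
F#5 to A5
F4 to Ab4
Gb5 to Bbb5
B5 to D6
B4 to D5
G#4 to B4

A5 Ab4 Bbb5 D6 D5 B4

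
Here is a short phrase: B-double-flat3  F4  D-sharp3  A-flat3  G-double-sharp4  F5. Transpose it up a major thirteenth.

Bbb3 becomes Gb5
F4 becomes D6
D#3 becomes B#4
Ab3 becomes F5
G##4 becomes E##6
F5 becomes D7

Gb5 D6 B#4 F5 E##6 D7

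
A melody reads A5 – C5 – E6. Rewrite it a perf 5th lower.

D5 F4 A5

A5 to D5
C5 to F4
E6 to A5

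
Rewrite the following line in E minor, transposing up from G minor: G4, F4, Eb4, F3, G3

E5 D5 C5 D4 E4

G minor to E minor up is a major sixth, so every note moves up by that interval.
G4 gives E5
F4 gives D5
Eb4 gives C5
F3 gives D4
G3 gives E4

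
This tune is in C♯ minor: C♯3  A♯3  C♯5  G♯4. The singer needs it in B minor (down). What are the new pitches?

C♯ minor to B minor down is a major second, so every note moves down by that interval.
C#3 to B2
A#3 to G#3
C#5 to B4
G#4 to F#4

B2 G#3 B4 F#4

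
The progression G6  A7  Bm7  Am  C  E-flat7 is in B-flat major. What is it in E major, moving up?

C#6 D#7 E#m7 D#m F# A7

B-flat major up to E major is an augmented fourth; each chord root moves by that interval while the quality stays the same.
G6: root G up an augmented fourth → C#, giving C#6.
A7: root A up an augmented fourth → D#, giving D#7.
Bm7: root B up an augmented fourth → E#, giving E#m7.
Am: root A up an augmented fourth → D#, giving D#m.
C: root C up an augmented fourth → F#, giving F#.
E-flat7: root E-flat up an augmented fourth → A, giving A7.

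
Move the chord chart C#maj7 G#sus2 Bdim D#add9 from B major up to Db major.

Ebmaj7 Bbsus2 Dbdim Fadd9

B major up to Db major is a diminished third; each chord root moves by that interval while the quality stays the same.
C#maj7: root C# up a diminished third → Eb, giving Ebmaj7.
G#sus2: root G# up a diminished third → Bb, giving Bbsus2.
Bdim: root B up a diminished third → Db, giving Dbdim.
D#add9: root D# up a diminished third → F, giving Fadd9.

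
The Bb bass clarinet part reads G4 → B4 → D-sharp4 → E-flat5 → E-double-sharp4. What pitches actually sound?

F3 A3 C#3 Db4 D##3

Written C4 on the Bb bass clarinet sounds as Bb2, a major ninth lower; apply that shift to every note.
G4 gives F3
B4 gives A3
D#4 gives C#3
Eb5 gives Db4
E##4 gives D##3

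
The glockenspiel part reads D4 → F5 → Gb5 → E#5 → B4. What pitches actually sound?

D6 F7 Gb7 E#7 B6

Written C4 on the glockenspiel sounds as C6, a perfect fifteenth higher; apply that shift to every note.
D4 gives D6
F5 gives F7
Gb5 gives Gb7
E#5 gives E#7
B4 gives B6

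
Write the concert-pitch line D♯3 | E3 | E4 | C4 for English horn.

A#3 B3 B4 G4

The English horn sounds a perfect fifth below written, so the written part must be a perfect fifth above concert — transpose each note up.
D#3 -> A#3
E3 -> B3
E4 -> B4
C4 -> G4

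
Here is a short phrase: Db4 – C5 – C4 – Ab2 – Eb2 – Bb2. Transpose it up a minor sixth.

Bbb4 Ab5 Ab4 Fb3 Cb3 Gb3

Db4 up a minor sixth is Bbb4.
C5: a sixth up reaches A, and 8 semitones makes it Ab5.
C4: a sixth up reaches A, and 8 semitones makes it Ab4.
A minor sixth up from Ab2 gives Fb3.
A minor sixth up from Eb2 gives Cb3.
A minor sixth up from Bb2 gives Gb3.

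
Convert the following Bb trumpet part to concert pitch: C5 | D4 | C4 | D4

Bb4 C4 Bb3 C4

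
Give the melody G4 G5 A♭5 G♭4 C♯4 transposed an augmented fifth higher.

D#5 D#6 E6 D5 G##4

G4 -> D#5
G5 -> D#6
Ab5 -> E6
Gb4 -> D5
C#4 -> G##4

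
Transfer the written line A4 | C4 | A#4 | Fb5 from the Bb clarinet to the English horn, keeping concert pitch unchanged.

First find concert pitch: the Bb clarinet sounds a major second below written, so A4 C4 A#4 Fb5 sounds G4 Bb3 G#4 Ebb5.
Then write for English horn: it sounds a perfect fifth below written, so the part must be a perfect fifth above concert.
G4 → D5
Bb3 → F4
G#4 → D#5
Ebb5 → Bbb5

D5 F4 D#5 Bbb5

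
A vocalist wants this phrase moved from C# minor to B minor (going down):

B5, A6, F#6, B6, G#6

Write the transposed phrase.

A5 G6 E6 A6 F#6

From C# down to B is a major second; apply that to each pitch.
B5 to A5
A6 to G6
F#6 to E6
B6 to A6
G#6 to F#6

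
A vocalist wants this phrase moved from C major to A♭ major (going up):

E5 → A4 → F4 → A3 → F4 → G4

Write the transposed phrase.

From C up to A♭ is a minor sixth; apply that to each pitch.
E5 gives C6
A4 gives F5
F4 gives Db5
A3 gives F4
F4 gives Db5
G4 gives Eb5

C6 F5 Db5 F4 Db5 Eb5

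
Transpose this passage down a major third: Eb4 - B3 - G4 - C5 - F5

Cb4 G3 Eb4 Ab4 Db5

Eb4: a third down reaches C, and 4 semitones makes it Cb4.
A major third down from B3 gives G3.
G4 down a major third is Eb4.
A major third down from C5 gives Ab4.
F5 down a major third is Db5.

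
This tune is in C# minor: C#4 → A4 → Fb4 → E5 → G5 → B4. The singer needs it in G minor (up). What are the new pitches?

From C# up to G is a diminished fifth; apply that to each pitch.
C#4 to G4
A4 to Eb5
Fb4 to Cbb5
E5 to Bb5
G5 to Db6
B4 to F5

G4 Eb5 Cbb5 Bb5 Db6 F5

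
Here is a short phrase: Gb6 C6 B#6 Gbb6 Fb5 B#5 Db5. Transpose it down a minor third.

Eb6 A5 G##6 Ebb6 Db5 G##5 Bb4

Gb6 → Eb6
C6 → A5
B#6 → G##6
Gbb6 → Ebb6
Fb5 → Db5
B#5 → G##5
Db5 → Bb4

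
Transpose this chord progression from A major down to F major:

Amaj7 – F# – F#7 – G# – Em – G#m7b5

A major down to F major is a major third; each chord root moves by that interval while the quality stays the same.
Amaj7: root A down a major third → F, giving Fmaj7.
F#: root F# down a major third → D, giving D.
F#7: root F# down a major third → D, giving D7.
G#: root G# down a major third → E, giving E.
Em: root E down a major third → C, giving Cm.
G#m7b5: root G# down a major third → E, giving Em7b5.

Fmaj7 D D7 E Cm Em7b5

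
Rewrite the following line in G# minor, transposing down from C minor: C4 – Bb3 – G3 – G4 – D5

G#3 F#3 D#3 D#4 A#4

From C down to G# is a diminished fourth; apply that to each pitch.
C4 → G#3
Bb3 → F#3
G3 → D#3
G4 → D#4
D5 → A#4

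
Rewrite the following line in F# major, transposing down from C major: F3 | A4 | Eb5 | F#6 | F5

B2 D#4 A4 B#5 B4

From C down to F# is a diminished fifth; apply that to each pitch.
F3 → B2
A4 → D#4
Eb5 → A4
F#6 → B#5
F5 → B4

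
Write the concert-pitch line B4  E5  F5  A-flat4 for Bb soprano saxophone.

Written C4 sounds as Bb3 on the Bb soprano saxophone, so concert pitches are written a major second up.
B4 -> C#5
E5 -> F#5
F5 -> G5
Ab4 -> Bb4

C#5 F#5 G5 Bb4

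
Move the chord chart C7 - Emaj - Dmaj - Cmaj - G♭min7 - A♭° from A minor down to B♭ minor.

A minor down to B♭ minor is a major seventh; each chord root moves by that interval while the quality stays the same.
C7: root C down a major seventh → Db, giving Db7.
Emaj: root E down a major seventh → F, giving Fmaj.
Dmaj: root D down a major seventh → Eb, giving Ebmaj.
Cmaj: root C down a major seventh → Db, giving Dbmaj.
G♭min7: root G♭ down a major seventh → Abb, giving Abbmin7.
A♭°: root A♭ down a major seventh → Bbb, giving Bbb°.

Db7 Fmaj Ebmaj Dbmaj Abbmin7 Bbb°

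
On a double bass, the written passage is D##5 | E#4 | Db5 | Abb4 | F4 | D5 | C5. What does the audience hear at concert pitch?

D##4 E#3 Db4 Abb3 F3 D4 C4

Written C4 on the double bass sounds as C3, a perfect octave lower; apply that shift to every note.
D##5 gives D##4
E#4 gives E#3
Db5 gives Db4
Abb4 gives Abb3
F4 gives F3
D5 gives D4
C5 gives C4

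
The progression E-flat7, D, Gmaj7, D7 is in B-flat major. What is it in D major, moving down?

G7 F# Bmaj7 F#7

B-flat major down to D major is a minor sixth; each chord root moves by that interval while the quality stays the same.
E-flat7: root E-flat down a minor sixth → G, giving G7.
D: root D down a minor sixth → F#, giving F#.
Gmaj7: root G down a minor sixth → B, giving Bmaj7.
D7: root D down a minor sixth → F#, giving F#7.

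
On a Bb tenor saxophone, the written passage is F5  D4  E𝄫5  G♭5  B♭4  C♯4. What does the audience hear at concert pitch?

The Bb tenor saxophone sounds a major ninth below written, so transpose each written note down a major ninth.
F5 becomes Eb4
D4 becomes C3
Ebb5 becomes Dbb4
Gb5 becomes Fb4
Bb4 becomes Ab3
C#4 becomes B2

Eb4 C3 Dbb4 Fb4 Ab3 B2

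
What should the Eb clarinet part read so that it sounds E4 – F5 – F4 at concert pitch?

The Eb clarinet sounds a minor third above written, so the written part must be a minor third below concert — transpose each note down.
E4 gives C#4
F5 gives D5
F4 gives D4

C#4 D5 D4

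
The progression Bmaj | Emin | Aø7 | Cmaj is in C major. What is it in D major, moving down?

C major down to D major is a minor seventh; each chord root moves by that interval while the quality stays the same.
Bmaj: root B down a minor seventh → C#, giving C#maj.
Emin: root E down a minor seventh → F#, giving F#min.
Aø7: root A down a minor seventh → B, giving Bø7.
Cmaj: root C down a minor seventh → D, giving Dmaj.

C#maj F#min Bø7 Dmaj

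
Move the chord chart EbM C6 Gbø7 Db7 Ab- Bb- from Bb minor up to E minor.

Bb minor up to E minor is an augmented fourth; each chord root moves by that interval while the quality stays the same.
EbM: root Eb up an augmented fourth → A, giving AM.
C6: root C up an augmented fourth → F#, giving F#6.
Gbø7: root Gb up an augmented fourth → C, giving Cø7.
Db7: root Db up an augmented fourth → G, giving G7.
Ab-: root Ab up an augmented fourth → D, giving D-.
Bb-: root Bb up an augmented fourth → E, giving E-.

AM F#6 Cø7 G7 D- E-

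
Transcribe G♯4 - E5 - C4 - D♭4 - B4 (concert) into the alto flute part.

Written C4 sounds as G3 on the alto flute, so concert pitches are written a perfect fourth up.
G#4 -> C#5
E5 -> A5
C4 -> F4
Db4 -> Gb4
B4 -> E5

C#5 A5 F4 Gb4 E5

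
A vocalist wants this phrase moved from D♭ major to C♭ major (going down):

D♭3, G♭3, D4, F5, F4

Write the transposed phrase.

D♭ major to C♭ major down is a major second, so every note moves down by that interval.
Db3 gives Cb3
Gb3 gives Fb3
D4 gives C4
F5 gives Eb5
F4 gives Eb4

Cb3 Fb3 C4 Eb5 Eb4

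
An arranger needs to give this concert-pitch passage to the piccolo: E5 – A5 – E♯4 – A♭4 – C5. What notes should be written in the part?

E4 A4 E#3 Ab3 C4

The piccolo sounds a perfect octave above written, so the written part must be a perfect octave below concert — transpose each note down.
E5 becomes E4
A5 becomes A4
E#4 becomes E#3
Ab4 becomes Ab3
C5 becomes C4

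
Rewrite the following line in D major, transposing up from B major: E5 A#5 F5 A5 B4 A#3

G5 C#6 Ab5 C6 D5 C#4

From B up to D is a minor third; apply that to each pitch.
E5 → G5
A#5 → C#6
F5 → Ab5
A5 → C6
B4 → D5
A#3 → C#4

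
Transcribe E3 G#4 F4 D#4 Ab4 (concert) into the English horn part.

B3 D#5 C5 A#4 Eb5

The English horn sounds a perfect fifth below written, so the written part must be a perfect fifth above concert — transpose each note up.
E3 -> B3
G#4 -> D#5
F4 -> C5
D#4 -> A#4
Ab4 -> Eb5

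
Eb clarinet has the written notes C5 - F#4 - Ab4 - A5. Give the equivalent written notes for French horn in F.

First find concert pitch: the Eb clarinet sounds a minor third above written, so C5 F#4 Ab4 A5 sounds Eb5 A4 Cb5 C6.
Then write for French horn in F: it sounds a perfect fifth below written, so the part must be a perfect fifth above concert.
Eb5 → Bb5
A4 → E5
Cb5 → Gb5
C6 → G6

Bb5 E5 Gb5 G6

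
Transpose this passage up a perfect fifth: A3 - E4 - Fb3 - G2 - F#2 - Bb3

E4 B4 Cb4 D3 C#3 F4

A3 -> E4
E4 -> B4
Fb3 -> Cb4
G2 -> D3
F#2 -> C#3
Bb3 -> F4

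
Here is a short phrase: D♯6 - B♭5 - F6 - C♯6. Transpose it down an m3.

B#5 G5 D6 A#5

A minor third down from D#6 gives B#5.
Bb5 down a minor third is G5.
F6 down a minor third is D6.
C#6 down a minor third is A#5.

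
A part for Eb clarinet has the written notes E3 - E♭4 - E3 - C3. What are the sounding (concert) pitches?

G3 Gb4 G3 Eb3

The Eb clarinet sounds a minor third above written, so transpose each written note up a minor third.
E3 -> G3
Eb4 -> Gb4
E3 -> G3
C3 -> Eb3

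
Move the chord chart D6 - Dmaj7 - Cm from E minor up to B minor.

A6 Amaj7 Gm

E minor up to B minor is a perfect fifth; each chord root moves by that interval while the quality stays the same.
D6: root D up a perfect fifth → A, giving A6.
Dmaj7: root D up a perfect fifth → A, giving Amaj7.
Cm: root C up a perfect fifth → G, giving Gm.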